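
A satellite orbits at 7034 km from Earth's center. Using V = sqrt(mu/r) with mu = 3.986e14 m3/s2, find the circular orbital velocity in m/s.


V = sqrt(3.986e14 / 7034000) = 7528 m/s

7528 m/s


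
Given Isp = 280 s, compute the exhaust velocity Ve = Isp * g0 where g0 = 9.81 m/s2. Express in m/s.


Ve = Isp * g0 = 280 * 9.81 = 2746.8 m/s

2746.8 m/s


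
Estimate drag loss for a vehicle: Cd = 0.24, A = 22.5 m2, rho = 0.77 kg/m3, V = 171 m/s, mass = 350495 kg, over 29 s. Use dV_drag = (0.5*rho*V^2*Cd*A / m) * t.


D = 0.5 * 0.77 * 171^2 * 0.24 * 22.5 = 60792.04 N
a = 60792.04 / 350495 = 0.1734 m/s2
dV = 0.1734 * 29 = 5.0 m/s

5.0 m/s


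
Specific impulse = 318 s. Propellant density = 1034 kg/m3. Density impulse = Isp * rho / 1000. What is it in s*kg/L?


rho*Isp = 318 * 1034 / 1000 = 329 s*kg/L

329 s*kg/L


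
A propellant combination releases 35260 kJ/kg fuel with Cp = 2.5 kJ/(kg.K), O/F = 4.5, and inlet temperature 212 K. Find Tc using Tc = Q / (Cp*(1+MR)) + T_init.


Tc = 35260 / (2.5 * (1 + 4.5)) + 212 = 2776 K

2776 K


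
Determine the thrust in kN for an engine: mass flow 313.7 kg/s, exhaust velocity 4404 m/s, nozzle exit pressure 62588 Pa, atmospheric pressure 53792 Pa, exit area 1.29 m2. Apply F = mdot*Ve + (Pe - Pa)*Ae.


F = 313.7 * 4404 + (62588 - 53792) * 1.29 = 1.3929e+06 N = 1392.9 kN

1392.9 kN


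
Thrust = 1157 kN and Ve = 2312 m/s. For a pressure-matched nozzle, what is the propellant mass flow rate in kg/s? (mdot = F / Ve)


mdot = F / Ve = 1157000 / 2312 = 500.4 kg/s

500.4 kg/s


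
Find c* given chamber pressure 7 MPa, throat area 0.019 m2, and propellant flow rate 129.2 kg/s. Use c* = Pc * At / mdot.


c* = 7e6 * 0.019 / 129.2 = 1029 m/s

1029 m/s


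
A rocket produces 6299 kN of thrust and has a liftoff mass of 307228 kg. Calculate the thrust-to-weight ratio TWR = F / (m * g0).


TWR = 6299000 / (307228 * 9.81) = 2.09

2.09


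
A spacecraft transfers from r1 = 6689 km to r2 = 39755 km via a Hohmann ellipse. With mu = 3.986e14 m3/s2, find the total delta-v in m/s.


V1 = sqrt(mu/r1) = 7719.48 m/s
dV1 = V1*(sqrt(2*r2/(r1+r2)) - 1) = 2380.82 m/s
V2 = sqrt(mu/r2) = 3166.45 m/s
dV2 = V2*(1 - sqrt(2*r1/(r1+r2))) = 1467.02 m/s
Total dV = 3848 m/s

3848 m/s


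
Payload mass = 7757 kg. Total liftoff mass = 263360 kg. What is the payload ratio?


PR = 7757 / 263360 = 0.0295

0.0295


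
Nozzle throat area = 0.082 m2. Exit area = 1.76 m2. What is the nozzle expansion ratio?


AR = 1.76 / 0.082 = 21.5

21.5


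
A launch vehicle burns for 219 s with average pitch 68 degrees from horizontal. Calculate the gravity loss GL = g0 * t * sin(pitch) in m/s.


GL = 9.81 * 219 * sin(68 deg) = 1992 m/s

1992 m/s


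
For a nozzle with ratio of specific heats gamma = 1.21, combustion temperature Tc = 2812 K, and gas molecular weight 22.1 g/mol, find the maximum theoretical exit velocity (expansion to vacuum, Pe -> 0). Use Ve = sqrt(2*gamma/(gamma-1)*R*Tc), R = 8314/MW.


R = 8314 / 22.1 = 376.2 J/(kg.K)
Ve = sqrt(2 * 1.21 / (1.21 - 1) * 376.2 * 2812) = 3492 m/s

3492 m/s


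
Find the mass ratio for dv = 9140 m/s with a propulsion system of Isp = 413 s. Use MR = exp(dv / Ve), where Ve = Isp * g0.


Ve = 413 * 9.81 = 4051.53 m/s
MR = exp(9140 / 4051.53) = 9.544

9.544


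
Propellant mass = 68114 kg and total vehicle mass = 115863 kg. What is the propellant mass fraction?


PMF = 68114 / 115863 = 0.588

0.588


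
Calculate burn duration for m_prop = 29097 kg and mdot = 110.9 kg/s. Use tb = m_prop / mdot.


tb = 29097 / 110.9 = 262.4 s

262.4 s


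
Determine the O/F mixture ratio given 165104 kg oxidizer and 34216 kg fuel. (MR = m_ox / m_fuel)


MR = 165104 / 34216 = 4.83

4.83


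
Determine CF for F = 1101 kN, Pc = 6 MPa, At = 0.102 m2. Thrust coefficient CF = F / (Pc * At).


CF = 1101000 / (6e6 * 0.102) = 1.8

1.8


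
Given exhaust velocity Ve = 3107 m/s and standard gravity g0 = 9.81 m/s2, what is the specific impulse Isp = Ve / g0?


Isp = Ve / g0 = 3107 / 9.81 = 316.7 s

316.7 s


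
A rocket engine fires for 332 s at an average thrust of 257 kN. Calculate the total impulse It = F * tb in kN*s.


It = 257 * 332 = 85324 kN*s

85324 kN*s


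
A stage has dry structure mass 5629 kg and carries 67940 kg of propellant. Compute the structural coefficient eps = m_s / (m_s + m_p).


eps = 5629 / (5629 + 67940) = 0.0765

0.0765


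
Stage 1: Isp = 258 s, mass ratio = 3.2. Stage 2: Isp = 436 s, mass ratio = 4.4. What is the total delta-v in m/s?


dV1 = 258 * 9.81 * ln(3.2) = 2943.9 m/s
dV2 = 436 * 9.81 * ln(4.4) = 6337.1 m/s
Total dV = 2943.9 + 6337.1 = 9281.0 m/s ~ 9281 m/s

9281 m/s


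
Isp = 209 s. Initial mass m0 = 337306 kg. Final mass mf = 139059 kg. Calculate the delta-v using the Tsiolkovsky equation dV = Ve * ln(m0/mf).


Ve = 209 * 9.81 = 2050.29 m/s
dV = 2050.29 * ln(337306/139059) = 1817 m/s

1817 m/s


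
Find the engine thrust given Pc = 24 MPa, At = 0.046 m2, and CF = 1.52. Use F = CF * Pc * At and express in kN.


F = 1.52 * 24e6 * 0.046 = 1.6781e+06 N = 1678.1 kN

1678.1 kN


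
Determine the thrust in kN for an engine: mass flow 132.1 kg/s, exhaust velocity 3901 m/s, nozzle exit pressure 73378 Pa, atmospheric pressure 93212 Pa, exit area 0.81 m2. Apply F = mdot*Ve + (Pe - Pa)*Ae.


F = 132.1 * 3901 + (73378 - 93212) * 0.81 = 499257.0 N = 499.3 kN

499.3 kN


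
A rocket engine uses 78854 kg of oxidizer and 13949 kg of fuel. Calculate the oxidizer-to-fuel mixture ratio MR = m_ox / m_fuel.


MR = 78854 / 13949 = 5.65

5.65


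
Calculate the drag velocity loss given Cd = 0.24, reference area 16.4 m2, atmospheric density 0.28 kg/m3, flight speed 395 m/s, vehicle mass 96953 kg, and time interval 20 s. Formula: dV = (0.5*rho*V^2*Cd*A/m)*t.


D = 0.5 * 0.28 * 395^2 * 0.24 * 16.4 = 85976.02 N
a = 85976.02 / 96953 = 0.8868 m/s2
dV = 0.8868 * 20 = 17.7 m/s

17.7 m/s


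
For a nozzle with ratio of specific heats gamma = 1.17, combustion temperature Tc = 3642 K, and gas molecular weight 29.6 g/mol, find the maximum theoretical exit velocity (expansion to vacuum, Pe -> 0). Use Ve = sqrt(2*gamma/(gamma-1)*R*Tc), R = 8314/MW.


R = 8314 / 29.6 = 280.88 J/(kg.K)
Ve = sqrt(2 * 1.17 / (1.17 - 1) * 280.88 * 3642) = 3752 m/s

3752 m/s


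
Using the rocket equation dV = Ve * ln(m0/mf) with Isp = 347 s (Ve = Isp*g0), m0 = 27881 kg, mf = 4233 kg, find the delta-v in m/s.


Ve = 347 * 9.81 = 3404.07 m/s
dV = 3404.07 * ln(27881/4233) = 6417 m/s

6417 m/s


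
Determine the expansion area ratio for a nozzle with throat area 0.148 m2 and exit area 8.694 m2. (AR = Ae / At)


AR = 8.694 / 0.148 = 58.7

58.7


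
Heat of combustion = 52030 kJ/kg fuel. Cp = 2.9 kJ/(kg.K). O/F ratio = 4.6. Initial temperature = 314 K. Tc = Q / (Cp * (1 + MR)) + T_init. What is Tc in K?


Tc = 52030 / (2.9 * (1 + 4.6)) + 314 = 3518 K

3518 K


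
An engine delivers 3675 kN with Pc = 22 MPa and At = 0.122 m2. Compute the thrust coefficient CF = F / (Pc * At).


CF = 3675000 / (22e6 * 0.122) = 1.37

1.37


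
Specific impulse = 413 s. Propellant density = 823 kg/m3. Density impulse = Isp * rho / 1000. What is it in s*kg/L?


rho*Isp = 413 * 823 / 1000 = 340 s*kg/L

340 s*kg/L


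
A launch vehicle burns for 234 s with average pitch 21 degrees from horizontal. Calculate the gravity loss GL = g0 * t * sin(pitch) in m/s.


GL = 9.81 * 234 * sin(21 deg) = 823 m/s

823 m/s


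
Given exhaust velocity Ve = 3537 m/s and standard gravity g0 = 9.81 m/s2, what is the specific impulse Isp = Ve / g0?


Isp = Ve / g0 = 3537 / 9.81 = 360.6 s

360.6 s


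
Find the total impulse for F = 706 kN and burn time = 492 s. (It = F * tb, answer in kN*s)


It = 706 * 492 = 347352 kN*s

347352 kN*s


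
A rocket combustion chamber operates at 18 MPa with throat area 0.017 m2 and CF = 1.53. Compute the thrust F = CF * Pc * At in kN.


F = 1.53 * 18e6 * 0.017 = 468180.0 N = 468.2 kN

468.2 kN


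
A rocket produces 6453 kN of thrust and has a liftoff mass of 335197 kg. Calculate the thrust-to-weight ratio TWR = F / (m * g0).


TWR = 6453000 / (335197 * 9.81) = 1.96

1.96


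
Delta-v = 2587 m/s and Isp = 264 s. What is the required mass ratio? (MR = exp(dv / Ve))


Ve = 264 * 9.81 = 2589.84 m/s
MR = exp(2587 / 2589.84) = 2.715

2.715


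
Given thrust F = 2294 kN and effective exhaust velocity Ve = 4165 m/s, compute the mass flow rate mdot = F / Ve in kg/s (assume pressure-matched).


mdot = F / Ve = 2294000 / 4165 = 550.8 kg/s

550.8 kg/s


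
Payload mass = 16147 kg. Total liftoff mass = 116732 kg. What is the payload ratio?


PR = 16147 / 116732 = 0.1383

0.1383


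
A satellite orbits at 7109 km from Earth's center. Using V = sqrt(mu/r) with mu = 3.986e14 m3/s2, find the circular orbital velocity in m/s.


V = sqrt(3.986e14 / 7109000) = 7488 m/s

7488 m/s


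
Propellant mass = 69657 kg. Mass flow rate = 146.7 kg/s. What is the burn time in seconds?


tb = 69657 / 146.7 = 474.8 s

474.8 s


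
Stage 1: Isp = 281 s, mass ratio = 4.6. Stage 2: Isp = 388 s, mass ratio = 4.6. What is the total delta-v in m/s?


dV1 = 281 * 9.81 * ln(4.6) = 4206.7 m/s
dV2 = 388 * 9.81 * ln(4.6) = 5808.6 m/s
Total dV = 4206.7 + 5808.6 = 10015.3 m/s ~ 10015 m/s

10015 m/s


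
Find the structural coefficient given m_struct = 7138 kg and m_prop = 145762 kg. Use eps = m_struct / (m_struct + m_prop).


eps = 7138 / (7138 + 145762) = 0.0467

0.0467


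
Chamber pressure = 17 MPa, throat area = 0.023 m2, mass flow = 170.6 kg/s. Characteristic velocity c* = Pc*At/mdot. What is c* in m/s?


c* = 17e6 * 0.023 / 170.6 = 2292 m/s

2292 m/s


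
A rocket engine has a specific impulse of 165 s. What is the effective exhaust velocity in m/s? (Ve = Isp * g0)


Ve = Isp * g0 = 165 * 9.81 = 1618.7 m/s

1618.7 m/s


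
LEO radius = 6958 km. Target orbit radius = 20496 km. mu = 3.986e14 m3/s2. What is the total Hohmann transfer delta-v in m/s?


V1 = sqrt(mu/r1) = 7568.79 m/s
dV1 = V1*(sqrt(2*r2/(r1+r2)) - 1) = 1679.75 m/s
V2 = sqrt(mu/r2) = 4409.95 m/s
dV2 = V2*(1 - sqrt(2*r1/(r1+r2))) = 1270.25 m/s
Total dV = 2950 m/s

2950 m/s


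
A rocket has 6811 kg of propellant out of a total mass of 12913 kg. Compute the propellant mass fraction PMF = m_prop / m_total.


PMF = 6811 / 12913 = 0.527

0.527


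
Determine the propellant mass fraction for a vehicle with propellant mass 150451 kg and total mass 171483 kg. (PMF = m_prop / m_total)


PMF = 150451 / 171483 = 0.877

0.877


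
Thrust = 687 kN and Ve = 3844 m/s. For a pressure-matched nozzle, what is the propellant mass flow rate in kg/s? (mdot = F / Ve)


mdot = F / Ve = 687000 / 3844 = 178.7 kg/s

178.7 kg/s


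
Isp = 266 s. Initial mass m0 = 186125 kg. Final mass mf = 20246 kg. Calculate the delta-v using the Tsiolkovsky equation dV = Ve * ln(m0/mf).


Ve = 266 * 9.81 = 2609.46 m/s
dV = 2609.46 * ln(186125/20246) = 5789 m/s

5789 m/s


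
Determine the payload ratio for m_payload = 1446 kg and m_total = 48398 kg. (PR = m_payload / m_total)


PR = 1446 / 48398 = 0.0299

0.0299


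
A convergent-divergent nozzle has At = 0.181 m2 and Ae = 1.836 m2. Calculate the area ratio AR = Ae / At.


AR = 1.836 / 0.181 = 10.1

10.1


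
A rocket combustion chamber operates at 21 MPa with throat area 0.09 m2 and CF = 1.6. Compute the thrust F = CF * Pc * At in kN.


F = 1.6 * 21e6 * 0.09 = 3.0240e+06 N = 3024.0 kN

3024.0 kN


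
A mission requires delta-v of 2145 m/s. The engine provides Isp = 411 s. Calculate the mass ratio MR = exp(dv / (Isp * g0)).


Ve = 411 * 9.81 = 4031.91 m/s
MR = exp(2145 / 4031.91) = 1.702

1.702


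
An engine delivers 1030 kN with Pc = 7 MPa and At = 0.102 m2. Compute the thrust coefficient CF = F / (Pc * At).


CF = 1030000 / (7e6 * 0.102) = 1.44

1.44


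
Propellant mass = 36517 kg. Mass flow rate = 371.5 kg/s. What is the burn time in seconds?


tb = 36517 / 371.5 = 98.3 s

98.3 s


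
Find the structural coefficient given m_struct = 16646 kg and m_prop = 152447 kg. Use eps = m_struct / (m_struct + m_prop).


eps = 16646 / (16646 + 152447) = 0.0984

0.0984


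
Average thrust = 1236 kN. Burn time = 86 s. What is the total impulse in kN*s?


It = 1236 * 86 = 106296 kN*s

106296 kN*s


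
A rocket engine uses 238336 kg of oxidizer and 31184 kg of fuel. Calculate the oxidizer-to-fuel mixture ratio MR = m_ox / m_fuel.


MR = 238336 / 31184 = 7.64

7.64


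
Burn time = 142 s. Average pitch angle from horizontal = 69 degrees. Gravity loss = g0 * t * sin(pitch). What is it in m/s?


GL = 9.81 * 142 * sin(69 deg) = 1300 m/s

1300 m/s


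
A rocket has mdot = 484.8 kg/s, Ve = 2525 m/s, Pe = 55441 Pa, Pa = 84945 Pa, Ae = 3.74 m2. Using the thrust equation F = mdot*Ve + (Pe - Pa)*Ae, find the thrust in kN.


F = 484.8 * 2525 + (55441 - 84945) * 3.74 = 1.1138e+06 N = 1113.8 kN

1113.8 kN


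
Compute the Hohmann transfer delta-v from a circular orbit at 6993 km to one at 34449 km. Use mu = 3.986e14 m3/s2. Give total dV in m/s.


V1 = sqrt(mu/r1) = 7549.82 m/s
dV1 = V1*(sqrt(2*r2/(r1+r2)) - 1) = 2184.81 m/s
V2 = sqrt(mu/r2) = 3401.58 m/s
dV2 = V2*(1 - sqrt(2*r1/(r1+r2))) = 1425.49 m/s
Total dV = 3610 m/s

3610 m/s


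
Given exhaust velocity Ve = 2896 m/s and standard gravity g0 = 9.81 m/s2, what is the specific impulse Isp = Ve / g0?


Isp = Ve / g0 = 2896 / 9.81 = 295.2 s

295.2 s


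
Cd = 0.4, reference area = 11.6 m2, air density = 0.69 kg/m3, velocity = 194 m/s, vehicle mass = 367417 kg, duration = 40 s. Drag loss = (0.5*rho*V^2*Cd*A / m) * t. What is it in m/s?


D = 0.5 * 0.69 * 194^2 * 0.4 * 11.6 = 60247.71 N
a = 60247.71 / 367417 = 0.164 m/s2
dV = 0.164 * 40 = 6.6 m/s

6.6 m/s


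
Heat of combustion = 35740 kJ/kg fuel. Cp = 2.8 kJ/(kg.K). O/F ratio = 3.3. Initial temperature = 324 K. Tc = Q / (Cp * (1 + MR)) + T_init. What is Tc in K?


Tc = 35740 / (2.8 * (1 + 3.3)) + 324 = 3292 K

3292 K


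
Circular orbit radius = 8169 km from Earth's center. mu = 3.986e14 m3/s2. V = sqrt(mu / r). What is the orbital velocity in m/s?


V = sqrt(3.986e14 / 8169000) = 6985 m/s

6985 m/s


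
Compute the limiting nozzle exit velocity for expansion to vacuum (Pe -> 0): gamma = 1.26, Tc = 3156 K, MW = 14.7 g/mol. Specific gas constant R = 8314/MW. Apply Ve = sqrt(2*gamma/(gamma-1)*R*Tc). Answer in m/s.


R = 8314 / 14.7 = 565.58 J/(kg.K)
Ve = sqrt(2 * 1.26 / (1.26 - 1) * 565.58 * 3156) = 4159 m/s

4159 m/s


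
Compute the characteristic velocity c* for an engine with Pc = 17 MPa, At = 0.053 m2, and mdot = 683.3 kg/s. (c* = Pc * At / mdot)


c* = 17e6 * 0.053 / 683.3 = 1319 m/s

1319 m/s


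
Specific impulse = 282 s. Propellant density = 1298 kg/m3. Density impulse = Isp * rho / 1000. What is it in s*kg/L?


rho*Isp = 282 * 1298 / 1000 = 366 s*kg/L

366 s*kg/L


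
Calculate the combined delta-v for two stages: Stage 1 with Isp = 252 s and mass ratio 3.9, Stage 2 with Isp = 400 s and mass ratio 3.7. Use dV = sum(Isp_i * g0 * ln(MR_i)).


dV1 = 252 * 9.81 * ln(3.9) = 3364.5 m/s
dV2 = 400 * 9.81 * ln(3.7) = 5133.9 m/s
Total dV = 3364.5 + 5133.9 = 8498.4 m/s ~ 8498 m/s

8498 m/s


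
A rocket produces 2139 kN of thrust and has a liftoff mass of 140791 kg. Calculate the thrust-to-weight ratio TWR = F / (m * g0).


TWR = 2139000 / (140791 * 9.81) = 1.55

1.55


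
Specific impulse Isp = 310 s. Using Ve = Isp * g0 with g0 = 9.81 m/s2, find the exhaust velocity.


Ve = Isp * g0 = 310 * 9.81 = 3041.1 m/s

3041.1 m/s


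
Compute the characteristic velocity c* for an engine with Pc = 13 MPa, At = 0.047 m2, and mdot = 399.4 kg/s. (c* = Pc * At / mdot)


c* = 13e6 * 0.047 / 399.4 = 1530 m/s

1530 m/s


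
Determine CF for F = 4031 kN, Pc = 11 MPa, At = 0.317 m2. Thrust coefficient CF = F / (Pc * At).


CF = 4031000 / (11e6 * 0.317) = 1.16

1.16


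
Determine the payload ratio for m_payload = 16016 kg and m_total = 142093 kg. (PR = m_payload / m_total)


PR = 16016 / 142093 = 0.1127

0.1127


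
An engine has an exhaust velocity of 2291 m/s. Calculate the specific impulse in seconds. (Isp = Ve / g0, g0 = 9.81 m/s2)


Isp = Ve / g0 = 2291 / 9.81 = 233.5 s

233.5 s


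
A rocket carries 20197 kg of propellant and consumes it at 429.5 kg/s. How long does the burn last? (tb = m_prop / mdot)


tb = 20197 / 429.5 = 47.0 s

47.0 s


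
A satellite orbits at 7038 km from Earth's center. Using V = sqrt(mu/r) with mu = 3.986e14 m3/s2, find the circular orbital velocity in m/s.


V = sqrt(3.986e14 / 7038000) = 7526 m/s

7526 m/s


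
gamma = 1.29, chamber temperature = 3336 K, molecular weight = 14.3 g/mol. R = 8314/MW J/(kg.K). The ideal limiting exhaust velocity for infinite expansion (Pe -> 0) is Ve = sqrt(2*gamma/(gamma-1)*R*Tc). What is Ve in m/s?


R = 8314 / 14.3 = 581.4 J/(kg.K)
Ve = sqrt(2 * 1.29 / (1.29 - 1) * 581.4 * 3336) = 4154 m/s

4154 m/s


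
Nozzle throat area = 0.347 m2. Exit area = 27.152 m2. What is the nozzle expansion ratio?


AR = 27.152 / 0.347 = 78.2

78.2


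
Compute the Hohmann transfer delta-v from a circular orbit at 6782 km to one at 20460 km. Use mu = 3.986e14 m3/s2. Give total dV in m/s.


V1 = sqrt(mu/r1) = 7666.37 m/s
dV1 = V1*(sqrt(2*r2/(r1+r2)) - 1) = 1729.52 m/s
V2 = sqrt(mu/r2) = 4413.83 m/s
dV2 = V2*(1 - sqrt(2*r1/(r1+r2))) = 1299.32 m/s
Total dV = 3029 m/s

3029 m/s


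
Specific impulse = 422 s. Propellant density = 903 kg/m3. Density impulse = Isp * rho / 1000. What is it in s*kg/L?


rho*Isp = 422 * 903 / 1000 = 381 s*kg/L

381 s*kg/L


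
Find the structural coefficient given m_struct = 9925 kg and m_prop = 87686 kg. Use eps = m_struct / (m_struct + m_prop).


eps = 9925 / (9925 + 87686) = 0.1017

0.1017


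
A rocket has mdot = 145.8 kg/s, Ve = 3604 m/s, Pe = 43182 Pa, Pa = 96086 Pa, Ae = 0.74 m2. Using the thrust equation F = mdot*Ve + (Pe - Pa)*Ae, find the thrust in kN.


F = 145.8 * 3604 + (43182 - 96086) * 0.74 = 486314.0 N = 486.3 kN

486.3 kN


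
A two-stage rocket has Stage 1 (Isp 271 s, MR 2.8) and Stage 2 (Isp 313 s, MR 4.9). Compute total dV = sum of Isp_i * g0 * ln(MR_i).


dV1 = 271 * 9.81 * ln(2.8) = 2737.3 m/s
dV2 = 313 * 9.81 * ln(4.9) = 4879.8 m/s
Total dV = 2737.3 + 4879.8 = 7617.1 m/s ~ 7617 m/s

7617 m/s


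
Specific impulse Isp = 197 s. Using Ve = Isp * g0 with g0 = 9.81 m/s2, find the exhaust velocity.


Ve = Isp * g0 = 197 * 9.81 = 1932.6 m/s

1932.6 m/s


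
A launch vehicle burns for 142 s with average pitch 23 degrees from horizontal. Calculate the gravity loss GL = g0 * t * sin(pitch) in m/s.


GL = 9.81 * 142 * sin(23 deg) = 544 m/s

544 m/s


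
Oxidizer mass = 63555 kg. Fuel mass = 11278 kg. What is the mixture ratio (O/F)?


MR = 63555 / 11278 = 5.64

5.64


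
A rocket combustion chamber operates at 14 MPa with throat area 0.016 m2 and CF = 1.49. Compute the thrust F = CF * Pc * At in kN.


F = 1.49 * 14e6 * 0.016 = 333760.0 N = 333.8 kN

333.8 kN


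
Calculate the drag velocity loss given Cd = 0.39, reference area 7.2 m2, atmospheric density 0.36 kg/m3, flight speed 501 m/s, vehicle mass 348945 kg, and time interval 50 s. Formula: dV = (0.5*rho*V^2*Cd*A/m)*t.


D = 0.5 * 0.36 * 501^2 * 0.39 * 7.2 = 126865.95 N
a = 126865.95 / 348945 = 0.3636 m/s2
dV = 0.3636 * 50 = 18.2 m/s

18.2 m/s


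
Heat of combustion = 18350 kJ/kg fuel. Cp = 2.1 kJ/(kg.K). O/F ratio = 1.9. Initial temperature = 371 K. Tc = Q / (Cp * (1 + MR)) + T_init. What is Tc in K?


Tc = 18350 / (2.1 * (1 + 1.9)) + 371 = 3384 K

3384 K


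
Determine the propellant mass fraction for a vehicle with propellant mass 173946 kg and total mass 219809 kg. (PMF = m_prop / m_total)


PMF = 173946 / 219809 = 0.791

0.791


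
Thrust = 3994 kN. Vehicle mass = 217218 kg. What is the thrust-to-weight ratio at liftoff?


TWR = 3994000 / (217218 * 9.81) = 1.87

1.87


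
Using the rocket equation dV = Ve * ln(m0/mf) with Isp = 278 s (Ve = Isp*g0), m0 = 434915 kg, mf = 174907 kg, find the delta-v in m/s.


Ve = 278 * 9.81 = 2727.18 m/s
dV = 2727.18 * ln(434915/174907) = 2484 m/s

2484 m/s


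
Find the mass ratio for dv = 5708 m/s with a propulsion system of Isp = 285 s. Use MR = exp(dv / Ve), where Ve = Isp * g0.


Ve = 285 * 9.81 = 2795.85 m/s
MR = exp(5708 / 2795.85) = 7.703

7.703


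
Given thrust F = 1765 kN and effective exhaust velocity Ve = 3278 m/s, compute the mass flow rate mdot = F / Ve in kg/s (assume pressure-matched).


mdot = F / Ve = 1765000 / 3278 = 538.4 kg/s

538.4 kg/s


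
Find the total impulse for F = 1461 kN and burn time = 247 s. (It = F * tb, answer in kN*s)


It = 1461 * 247 = 360867 kN*s

360867 kN*s


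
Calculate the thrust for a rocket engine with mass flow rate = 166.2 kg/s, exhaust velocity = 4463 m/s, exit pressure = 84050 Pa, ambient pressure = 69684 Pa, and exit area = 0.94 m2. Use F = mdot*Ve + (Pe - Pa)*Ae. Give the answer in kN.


F = 166.2 * 4463 + (84050 - 69684) * 0.94 = 755255.0 N = 755.3 kN

755.3 kN


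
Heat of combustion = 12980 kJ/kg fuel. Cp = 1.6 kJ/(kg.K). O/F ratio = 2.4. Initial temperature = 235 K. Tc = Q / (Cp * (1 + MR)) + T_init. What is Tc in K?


Tc = 12980 / (1.6 * (1 + 2.4)) + 235 = 2621 K

2621 K


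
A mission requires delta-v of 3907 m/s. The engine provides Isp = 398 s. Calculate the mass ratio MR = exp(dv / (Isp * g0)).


Ve = 398 * 9.81 = 3904.38 m/s
MR = exp(3907 / 3904.38) = 2.72

2.72


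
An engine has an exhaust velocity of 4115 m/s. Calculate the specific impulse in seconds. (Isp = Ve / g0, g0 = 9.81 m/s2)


Isp = Ve / g0 = 4115 / 9.81 = 419.5 s

419.5 s


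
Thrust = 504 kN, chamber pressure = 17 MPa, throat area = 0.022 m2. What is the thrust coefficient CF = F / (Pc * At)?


CF = 504000 / (17e6 * 0.022) = 1.35

1.35


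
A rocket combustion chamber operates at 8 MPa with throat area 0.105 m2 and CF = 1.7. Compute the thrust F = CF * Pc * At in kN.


F = 1.7 * 8e6 * 0.105 = 1.4280e+06 N = 1428.0 kN

1428.0 kN


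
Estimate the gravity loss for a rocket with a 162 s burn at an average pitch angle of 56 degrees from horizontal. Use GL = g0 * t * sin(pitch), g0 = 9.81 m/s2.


GL = 9.81 * 162 * sin(56 deg) = 1318 m/s

1318 m/s


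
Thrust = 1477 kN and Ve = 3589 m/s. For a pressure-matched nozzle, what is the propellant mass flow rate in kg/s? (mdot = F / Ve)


mdot = F / Ve = 1477000 / 3589 = 411.5 kg/s

411.5 kg/s


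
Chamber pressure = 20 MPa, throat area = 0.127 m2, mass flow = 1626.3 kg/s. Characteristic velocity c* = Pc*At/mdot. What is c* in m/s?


c* = 20e6 * 0.127 / 1626.3 = 1562 m/s

1562 m/s


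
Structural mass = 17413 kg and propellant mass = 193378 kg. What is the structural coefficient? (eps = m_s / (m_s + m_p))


eps = 17413 / (17413 + 193378) = 0.0826

0.0826


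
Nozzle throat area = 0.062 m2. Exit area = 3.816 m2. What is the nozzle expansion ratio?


AR = 3.816 / 0.062 = 61.5

61.5


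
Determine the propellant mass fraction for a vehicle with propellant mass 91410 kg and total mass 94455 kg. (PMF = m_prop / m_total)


PMF = 91410 / 94455 = 0.968

0.968


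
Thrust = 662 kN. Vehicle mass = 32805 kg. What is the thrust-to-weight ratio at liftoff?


TWR = 662000 / (32805 * 9.81) = 2.06

2.06


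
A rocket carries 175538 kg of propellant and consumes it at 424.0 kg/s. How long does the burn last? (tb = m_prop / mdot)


tb = 175538 / 424.0 = 414.0 s

414.0 s


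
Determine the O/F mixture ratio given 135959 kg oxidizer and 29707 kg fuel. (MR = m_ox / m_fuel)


MR = 135959 / 29707 = 4.58

4.58


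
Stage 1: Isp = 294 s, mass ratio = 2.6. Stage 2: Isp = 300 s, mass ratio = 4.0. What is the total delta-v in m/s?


dV1 = 294 * 9.81 * ln(2.6) = 2755.8 m/s
dV2 = 300 * 9.81 * ln(4.0) = 4079.9 m/s
Total dV = 2755.8 + 4079.9 = 6835.7 m/s ~ 6836 m/s

6836 m/s


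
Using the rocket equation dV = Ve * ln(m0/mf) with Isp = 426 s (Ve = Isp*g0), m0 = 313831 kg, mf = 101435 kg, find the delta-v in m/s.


Ve = 426 * 9.81 = 4179.06 m/s
dV = 4179.06 * ln(313831/101435) = 4720 m/s

4720 m/s


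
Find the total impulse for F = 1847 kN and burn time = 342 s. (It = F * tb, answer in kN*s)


It = 1847 * 342 = 631674 kN*s

631674 kN*s


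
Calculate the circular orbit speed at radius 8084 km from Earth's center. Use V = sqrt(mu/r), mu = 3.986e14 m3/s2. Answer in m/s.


V = sqrt(3.986e14 / 8084000) = 7022 m/s

7022 m/s


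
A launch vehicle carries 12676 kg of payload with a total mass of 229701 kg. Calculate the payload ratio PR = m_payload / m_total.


PR = 12676 / 229701 = 0.0552

0.0552


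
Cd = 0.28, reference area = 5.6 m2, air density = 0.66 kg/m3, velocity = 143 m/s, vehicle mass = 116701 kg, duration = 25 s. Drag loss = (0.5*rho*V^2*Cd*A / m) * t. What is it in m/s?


D = 0.5 * 0.66 * 143^2 * 0.28 * 5.6 = 10581.13 N
a = 10581.13 / 116701 = 0.0907 m/s2
dV = 0.0907 * 25 = 2.3 m/s

2.3 m/s


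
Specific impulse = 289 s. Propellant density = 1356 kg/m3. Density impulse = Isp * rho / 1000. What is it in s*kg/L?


rho*Isp = 289 * 1356 / 1000 = 392 s*kg/L

392 s*kg/L


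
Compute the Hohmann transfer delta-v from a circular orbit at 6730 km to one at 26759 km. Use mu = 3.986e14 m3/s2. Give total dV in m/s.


V1 = sqrt(mu/r1) = 7695.93 m/s
dV1 = V1*(sqrt(2*r2/(r1+r2)) - 1) = 2032.89 m/s
V2 = sqrt(mu/r2) = 3859.52 m/s
dV2 = V2*(1 - sqrt(2*r1/(r1+r2))) = 1412.69 m/s
Total dV = 3446 m/s

3446 m/s


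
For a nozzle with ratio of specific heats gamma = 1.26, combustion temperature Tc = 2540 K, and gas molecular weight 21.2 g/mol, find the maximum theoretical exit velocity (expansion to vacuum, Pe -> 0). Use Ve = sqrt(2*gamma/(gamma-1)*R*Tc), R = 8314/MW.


R = 8314 / 21.2 = 392.17 J/(kg.K)
Ve = sqrt(2 * 1.26 / (1.26 - 1) * 392.17 * 2540) = 3107 m/s

3107 m/s


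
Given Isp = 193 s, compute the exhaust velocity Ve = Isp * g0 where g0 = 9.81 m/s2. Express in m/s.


Ve = Isp * g0 = 193 * 9.81 = 1893.3 m/s

1893.3 m/s


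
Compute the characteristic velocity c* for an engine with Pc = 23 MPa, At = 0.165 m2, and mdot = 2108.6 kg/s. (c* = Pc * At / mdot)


c* = 23e6 * 0.165 / 2108.6 = 1800 m/s

1800 m/s


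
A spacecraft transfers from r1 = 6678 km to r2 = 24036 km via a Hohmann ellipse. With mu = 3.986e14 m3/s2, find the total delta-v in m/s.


V1 = sqrt(mu/r1) = 7725.84 m/s
dV1 = V1*(sqrt(2*r2/(r1+r2)) - 1) = 1939.64 m/s
V2 = sqrt(mu/r2) = 4072.28 m/s
dV2 = V2*(1 - sqrt(2*r1/(r1+r2))) = 1386.89 m/s
Total dV = 3327 m/s

3327 m/s


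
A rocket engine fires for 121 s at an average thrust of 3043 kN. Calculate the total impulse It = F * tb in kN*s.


It = 3043 * 121 = 368203 kN*s

368203 kN*s


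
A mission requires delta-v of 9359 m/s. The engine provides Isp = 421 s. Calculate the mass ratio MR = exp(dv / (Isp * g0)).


Ve = 421 * 9.81 = 4130.01 m/s
MR = exp(9359 / 4130.01) = 9.642

9.642


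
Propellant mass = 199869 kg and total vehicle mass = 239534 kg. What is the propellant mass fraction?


PMF = 199869 / 239534 = 0.834

0.834


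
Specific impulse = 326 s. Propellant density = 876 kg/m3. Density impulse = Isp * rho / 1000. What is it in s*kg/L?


rho*Isp = 326 * 876 / 1000 = 286 s*kg/L

286 s*kg/L


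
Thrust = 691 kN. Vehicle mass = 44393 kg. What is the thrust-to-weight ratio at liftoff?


TWR = 691000 / (44393 * 9.81) = 1.59

1.59


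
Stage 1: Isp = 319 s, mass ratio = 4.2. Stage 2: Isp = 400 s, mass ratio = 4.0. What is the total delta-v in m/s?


dV1 = 319 * 9.81 * ln(4.2) = 4490.9 m/s
dV2 = 400 * 9.81 * ln(4.0) = 5439.8 m/s
Total dV = 4490.9 + 5439.8 = 9930.7 m/s ~ 9931 m/s

9931 m/s


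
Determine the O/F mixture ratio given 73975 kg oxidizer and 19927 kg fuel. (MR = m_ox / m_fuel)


MR = 73975 / 19927 = 3.71

3.71


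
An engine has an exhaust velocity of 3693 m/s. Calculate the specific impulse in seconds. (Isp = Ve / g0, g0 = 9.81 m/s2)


Isp = Ve / g0 = 3693 / 9.81 = 376.5 s

376.5 s


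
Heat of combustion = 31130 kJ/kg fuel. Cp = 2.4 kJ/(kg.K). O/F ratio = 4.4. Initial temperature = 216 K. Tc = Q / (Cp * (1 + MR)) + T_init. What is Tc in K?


Tc = 31130 / (2.4 * (1 + 4.4)) + 216 = 2618 K

2618 K


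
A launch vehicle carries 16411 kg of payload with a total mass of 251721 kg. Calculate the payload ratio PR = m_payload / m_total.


PR = 16411 / 251721 = 0.0652

0.0652


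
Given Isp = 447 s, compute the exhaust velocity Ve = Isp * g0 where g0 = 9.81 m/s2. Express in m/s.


Ve = Isp * g0 = 447 * 9.81 = 4385.1 m/s

4385.1 m/s


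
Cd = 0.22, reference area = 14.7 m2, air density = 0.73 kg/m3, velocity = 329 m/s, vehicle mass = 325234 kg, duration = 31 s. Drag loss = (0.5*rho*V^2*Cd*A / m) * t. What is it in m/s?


D = 0.5 * 0.73 * 329^2 * 0.22 * 14.7 = 127768.76 N
a = 127768.76 / 325234 = 0.3929 m/s2
dV = 0.3929 * 31 = 12.2 m/s

12.2 m/s


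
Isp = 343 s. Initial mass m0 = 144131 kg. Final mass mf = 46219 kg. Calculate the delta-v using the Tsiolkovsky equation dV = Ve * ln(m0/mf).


Ve = 343 * 9.81 = 3364.83 m/s
dV = 3364.83 * ln(144131/46219) = 3827 m/s

3827 m/s


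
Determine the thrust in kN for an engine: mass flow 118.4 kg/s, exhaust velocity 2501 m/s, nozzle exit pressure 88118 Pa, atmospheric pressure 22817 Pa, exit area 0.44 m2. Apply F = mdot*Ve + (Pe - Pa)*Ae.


F = 118.4 * 2501 + (88118 - 22817) * 0.44 = 324851.0 N = 324.9 kN

324.9 kN


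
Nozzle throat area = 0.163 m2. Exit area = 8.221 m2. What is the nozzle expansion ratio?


AR = 8.221 / 0.163 = 50.4

50.4


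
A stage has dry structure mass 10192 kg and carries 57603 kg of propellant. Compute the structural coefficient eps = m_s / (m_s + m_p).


eps = 10192 / (10192 + 57603) = 0.1503

0.1503


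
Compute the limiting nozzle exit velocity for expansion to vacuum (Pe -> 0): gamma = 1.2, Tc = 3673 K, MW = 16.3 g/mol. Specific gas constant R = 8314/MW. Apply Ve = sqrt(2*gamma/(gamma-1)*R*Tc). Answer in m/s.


R = 8314 / 16.3 = 510.06 J/(kg.K)
Ve = sqrt(2 * 1.2 / (1.2 - 1) * 510.06 * 3673) = 4741 m/s

4741 m/s


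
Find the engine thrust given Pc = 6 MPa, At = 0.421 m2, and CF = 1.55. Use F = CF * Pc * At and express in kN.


F = 1.55 * 6e6 * 0.421 = 3.9153e+06 N = 3915.3 kN

3915.3 kN


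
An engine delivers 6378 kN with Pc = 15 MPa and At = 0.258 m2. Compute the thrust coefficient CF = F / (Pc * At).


CF = 6378000 / (15e6 * 0.258) = 1.65

1.65


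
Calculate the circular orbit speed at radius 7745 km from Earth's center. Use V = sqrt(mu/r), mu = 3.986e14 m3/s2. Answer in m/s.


V = sqrt(3.986e14 / 7745000) = 7174 m/s

7174 m/s


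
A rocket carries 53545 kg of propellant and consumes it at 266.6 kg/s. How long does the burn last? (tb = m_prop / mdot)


tb = 53545 / 266.6 = 200.8 s

200.8 s


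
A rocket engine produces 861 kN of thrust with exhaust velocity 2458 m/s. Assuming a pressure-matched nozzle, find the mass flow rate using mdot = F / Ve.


mdot = F / Ve = 861000 / 2458 = 350.3 kg/s

350.3 kg/s


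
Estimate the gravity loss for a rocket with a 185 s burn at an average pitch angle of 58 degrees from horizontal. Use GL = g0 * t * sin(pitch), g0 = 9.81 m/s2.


GL = 9.81 * 185 * sin(58 deg) = 1539 m/s

1539 m/s


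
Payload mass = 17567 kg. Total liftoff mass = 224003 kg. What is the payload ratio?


PR = 17567 / 224003 = 0.0784

0.0784


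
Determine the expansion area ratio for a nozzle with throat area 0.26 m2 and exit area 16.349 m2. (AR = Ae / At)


AR = 16.349 / 0.26 = 62.9

62.9


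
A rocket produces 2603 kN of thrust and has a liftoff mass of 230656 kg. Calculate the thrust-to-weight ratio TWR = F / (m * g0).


TWR = 2603000 / (230656 * 9.81) = 1.15

1.15


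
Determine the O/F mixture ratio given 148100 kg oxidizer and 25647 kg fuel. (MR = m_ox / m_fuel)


MR = 148100 / 25647 = 5.77

5.77


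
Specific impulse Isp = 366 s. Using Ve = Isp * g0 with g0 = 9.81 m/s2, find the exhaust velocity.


Ve = Isp * g0 = 366 * 9.81 = 3590.5 m/s

3590.5 m/s


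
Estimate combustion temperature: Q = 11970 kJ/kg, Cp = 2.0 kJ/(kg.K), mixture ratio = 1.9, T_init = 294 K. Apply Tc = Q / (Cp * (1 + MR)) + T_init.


Tc = 11970 / (2.0 * (1 + 1.9)) + 294 = 2358 K

2358 K


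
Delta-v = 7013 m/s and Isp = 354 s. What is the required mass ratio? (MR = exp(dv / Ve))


Ve = 354 * 9.81 = 3472.74 m/s
MR = exp(7013 / 3472.74) = 7.534

7.534


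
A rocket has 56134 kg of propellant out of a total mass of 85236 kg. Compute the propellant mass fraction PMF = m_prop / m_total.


PMF = 56134 / 85236 = 0.659

0.659


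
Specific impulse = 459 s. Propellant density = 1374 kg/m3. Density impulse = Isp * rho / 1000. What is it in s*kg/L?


rho*Isp = 459 * 1374 / 1000 = 631 s*kg/L

631 s*kg/L


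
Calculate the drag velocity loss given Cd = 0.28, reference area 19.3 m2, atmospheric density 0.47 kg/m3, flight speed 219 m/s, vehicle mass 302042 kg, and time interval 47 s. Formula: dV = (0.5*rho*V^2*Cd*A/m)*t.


D = 0.5 * 0.47 * 219^2 * 0.28 * 19.3 = 60907.59 N
a = 60907.59 / 302042 = 0.2017 m/s2
dV = 0.2017 * 47 = 9.5 m/s

9.5 m/s


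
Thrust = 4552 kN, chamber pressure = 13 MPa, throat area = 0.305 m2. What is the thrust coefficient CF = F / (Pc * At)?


CF = 4552000 / (13e6 * 0.305) = 1.15

1.15


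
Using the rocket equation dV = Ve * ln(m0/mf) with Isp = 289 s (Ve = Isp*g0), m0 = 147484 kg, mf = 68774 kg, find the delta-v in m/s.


Ve = 289 * 9.81 = 2835.09 m/s
dV = 2835.09 * ln(147484/68774) = 2163 m/s

2163 m/s


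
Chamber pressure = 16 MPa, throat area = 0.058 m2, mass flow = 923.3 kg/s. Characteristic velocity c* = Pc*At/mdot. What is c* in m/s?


c* = 16e6 * 0.058 / 923.3 = 1005 m/s

1005 m/s


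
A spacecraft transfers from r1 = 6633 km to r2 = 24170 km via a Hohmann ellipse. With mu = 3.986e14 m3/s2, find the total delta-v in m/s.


V1 = sqrt(mu/r1) = 7752.0 m/s
dV1 = V1*(sqrt(2*r2/(r1+r2)) - 1) = 1959.15 m/s
V2 = sqrt(mu/r2) = 4060.98 m/s
dV2 = V2*(1 - sqrt(2*r1/(r1+r2))) = 1395.93 m/s
Total dV = 3355 m/s

3355 m/s


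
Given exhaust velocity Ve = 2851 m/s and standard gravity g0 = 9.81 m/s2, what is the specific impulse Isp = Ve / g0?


Isp = Ve / g0 = 2851 / 9.81 = 290.6 s

290.6 s


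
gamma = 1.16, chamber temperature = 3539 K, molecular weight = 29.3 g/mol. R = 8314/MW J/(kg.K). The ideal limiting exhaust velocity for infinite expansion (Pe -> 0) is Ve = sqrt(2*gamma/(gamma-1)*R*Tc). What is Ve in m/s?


R = 8314 / 29.3 = 283.75 J/(kg.K)
Ve = sqrt(2 * 1.16 / (1.16 - 1) * 283.75 * 3539) = 3816 m/s

3816 m/s


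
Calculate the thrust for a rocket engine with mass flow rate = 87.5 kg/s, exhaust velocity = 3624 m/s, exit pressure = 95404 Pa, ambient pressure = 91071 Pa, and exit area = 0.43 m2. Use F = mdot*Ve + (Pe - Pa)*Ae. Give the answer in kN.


F = 87.5 * 3624 + (95404 - 91071) * 0.43 = 318963.0 N = 319.0 kN

319.0 kN


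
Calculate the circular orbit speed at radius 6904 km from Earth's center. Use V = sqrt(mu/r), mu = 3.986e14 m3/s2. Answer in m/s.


V = sqrt(3.986e14 / 6904000) = 7598 m/s

7598 m/s


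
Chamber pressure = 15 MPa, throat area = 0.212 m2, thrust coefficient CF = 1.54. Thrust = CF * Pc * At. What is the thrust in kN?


F = 1.54 * 15e6 * 0.212 = 4.8972e+06 N = 4897.2 kN

4897.2 kN


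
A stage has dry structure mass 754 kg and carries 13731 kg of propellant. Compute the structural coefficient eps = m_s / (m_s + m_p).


eps = 754 / (754 + 13731) = 0.0521

0.0521


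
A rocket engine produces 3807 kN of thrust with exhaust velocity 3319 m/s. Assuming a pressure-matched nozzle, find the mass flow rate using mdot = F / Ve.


mdot = F / Ve = 3807000 / 3319 = 1147.0 kg/s

1147.0 kg/s


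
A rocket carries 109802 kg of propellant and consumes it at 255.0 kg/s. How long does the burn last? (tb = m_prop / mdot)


tb = 109802 / 255.0 = 430.6 s

430.6 s


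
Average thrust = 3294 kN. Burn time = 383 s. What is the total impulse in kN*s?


It = 3294 * 383 = 1261602 kN*s

1261602 kN*s


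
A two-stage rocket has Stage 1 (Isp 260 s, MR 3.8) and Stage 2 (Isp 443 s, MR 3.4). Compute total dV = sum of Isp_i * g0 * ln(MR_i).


dV1 = 260 * 9.81 * ln(3.8) = 3405.1 m/s
dV2 = 443 * 9.81 * ln(3.4) = 5318.3 m/s
Total dV = 3405.1 + 5318.3 = 8723.4 m/s ~ 8723 m/s

8723 m/s


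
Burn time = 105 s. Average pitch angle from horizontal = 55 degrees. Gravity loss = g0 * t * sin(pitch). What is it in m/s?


GL = 9.81 * 105 * sin(55 deg) = 844 m/s

844 m/s


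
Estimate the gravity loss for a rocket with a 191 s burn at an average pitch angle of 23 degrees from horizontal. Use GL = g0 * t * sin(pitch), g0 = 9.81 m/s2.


GL = 9.81 * 191 * sin(23 deg) = 732 m/s

732 m/s


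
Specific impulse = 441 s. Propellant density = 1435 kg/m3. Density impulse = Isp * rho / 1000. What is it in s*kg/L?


rho*Isp = 441 * 1435 / 1000 = 633 s*kg/L

633 s*kg/L


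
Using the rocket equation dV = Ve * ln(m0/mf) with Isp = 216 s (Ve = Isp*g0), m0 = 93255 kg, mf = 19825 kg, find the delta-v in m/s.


Ve = 216 * 9.81 = 2118.96 m/s
dV = 2118.96 * ln(93255/19825) = 3281 m/s

3281 m/s


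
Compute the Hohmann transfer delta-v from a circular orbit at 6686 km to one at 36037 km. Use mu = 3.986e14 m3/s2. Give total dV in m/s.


V1 = sqrt(mu/r1) = 7721.21 m/s
dV1 = V1*(sqrt(2*r2/(r1+r2)) - 1) = 2307.47 m/s
V2 = sqrt(mu/r2) = 3325.79 m/s
dV2 = V2*(1 - sqrt(2*r1/(r1+r2))) = 1465.15 m/s
Total dV = 3773 m/s

3773 m/s


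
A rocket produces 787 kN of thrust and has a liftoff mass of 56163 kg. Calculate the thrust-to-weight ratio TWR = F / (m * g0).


TWR = 787000 / (56163 * 9.81) = 1.43

1.43


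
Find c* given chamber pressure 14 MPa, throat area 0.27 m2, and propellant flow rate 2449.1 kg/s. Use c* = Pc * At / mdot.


c* = 14e6 * 0.27 / 2449.1 = 1543 m/s

1543 m/s


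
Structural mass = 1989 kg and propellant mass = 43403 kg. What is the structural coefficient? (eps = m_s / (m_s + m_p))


eps = 1989 / (1989 + 43403) = 0.0438

0.0438


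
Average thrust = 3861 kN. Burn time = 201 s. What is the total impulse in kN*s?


It = 3861 * 201 = 776061 kN*s

776061 kN*s


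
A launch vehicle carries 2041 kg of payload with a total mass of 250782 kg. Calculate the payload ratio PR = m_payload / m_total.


PR = 2041 / 250782 = 0.0081

0.0081


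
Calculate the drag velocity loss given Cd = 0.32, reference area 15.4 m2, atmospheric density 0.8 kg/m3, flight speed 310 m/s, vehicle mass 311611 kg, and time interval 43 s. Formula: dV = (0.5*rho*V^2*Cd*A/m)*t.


D = 0.5 * 0.8 * 310^2 * 0.32 * 15.4 = 189432.32 N
a = 189432.32 / 311611 = 0.6079 m/s2
dV = 0.6079 * 43 = 26.1 m/s

26.1 m/s


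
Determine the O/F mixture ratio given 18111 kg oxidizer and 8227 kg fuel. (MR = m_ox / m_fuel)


MR = 18111 / 8227 = 2.2

2.2


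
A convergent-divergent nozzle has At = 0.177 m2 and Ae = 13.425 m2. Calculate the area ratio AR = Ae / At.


AR = 13.425 / 0.177 = 75.8

75.8


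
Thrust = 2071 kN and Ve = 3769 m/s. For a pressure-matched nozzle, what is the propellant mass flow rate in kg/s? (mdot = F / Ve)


mdot = F / Ve = 2071000 / 3769 = 549.5 kg/s

549.5 kg/s


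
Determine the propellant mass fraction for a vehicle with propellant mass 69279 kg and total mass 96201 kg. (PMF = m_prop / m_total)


PMF = 69279 / 96201 = 0.72

0.72


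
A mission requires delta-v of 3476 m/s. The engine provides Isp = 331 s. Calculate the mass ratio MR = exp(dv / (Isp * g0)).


Ve = 331 * 9.81 = 3247.11 m/s
MR = exp(3476 / 3247.11) = 2.917

2.917
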